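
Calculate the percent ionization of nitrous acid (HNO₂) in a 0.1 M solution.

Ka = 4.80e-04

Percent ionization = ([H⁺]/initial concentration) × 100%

Using Ka equilibrium: x² + Ka×x - Ka×C = 0. Solving: [H⁺] = 6.6924e-03. Percent = (6.6924e-03/0.1) × 100

Percent ionization = 6.69%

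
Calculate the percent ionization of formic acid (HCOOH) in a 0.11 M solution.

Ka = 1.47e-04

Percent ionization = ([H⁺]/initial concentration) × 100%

Using Ka equilibrium: x² + Ka×x - Ka×C = 0. Solving: [H⁺] = 3.9484e-03. Percent = (3.9484e-03/0.11) × 100

Percent ionization = 3.59%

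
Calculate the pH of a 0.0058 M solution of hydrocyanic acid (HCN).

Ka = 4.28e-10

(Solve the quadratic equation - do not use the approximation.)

x² + Ka×x - Ka×C = 0. Using quadratic formula: [H⁺] = 1.5753e-06

pH = 5.80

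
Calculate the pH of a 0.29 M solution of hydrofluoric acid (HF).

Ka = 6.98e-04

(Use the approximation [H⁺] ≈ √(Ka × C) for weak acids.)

[H⁺] = √(Ka × C) = √(6.98e-04 × 0.29) = 1.4227e-02. pH = -log(1.4227e-02)

pH = 1.85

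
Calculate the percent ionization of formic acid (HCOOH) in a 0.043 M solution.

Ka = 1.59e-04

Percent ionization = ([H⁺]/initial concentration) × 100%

Using Ka equilibrium: x² + Ka×x - Ka×C = 0. Solving: [H⁺] = 2.5365e-03. Percent = (2.5365e-03/0.043) × 100

Percent ionization = 5.9%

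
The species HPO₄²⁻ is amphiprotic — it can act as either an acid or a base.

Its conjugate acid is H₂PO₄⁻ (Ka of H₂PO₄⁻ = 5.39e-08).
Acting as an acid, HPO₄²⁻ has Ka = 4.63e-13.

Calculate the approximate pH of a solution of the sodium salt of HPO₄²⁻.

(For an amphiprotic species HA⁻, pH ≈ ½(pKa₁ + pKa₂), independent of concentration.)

pKa₁ = -log(5.39e-08) = 7.27; pKa₂ = -log(4.63e-13) = 12.33. For an amphiprotic species, pH ≈ ½(pKa₁ + pKa₂) = ½(7.27 + 12.33) = 9.80.

pH = 9.80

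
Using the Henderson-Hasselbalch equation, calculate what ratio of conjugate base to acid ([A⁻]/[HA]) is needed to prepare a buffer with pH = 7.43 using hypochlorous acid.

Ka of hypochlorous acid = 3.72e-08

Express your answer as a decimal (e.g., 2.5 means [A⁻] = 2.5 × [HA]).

pKa = -log(3.72e-08) = 7.4295. pH = pKa + log([A⁻]/[HA]), so log([A⁻]/[HA]) = pH − pKa = 7.43 − 7.4295 = 0.0005. [A⁻]/[HA] = 10^(0.0005) = 1.00

[A⁻]/[HA] = 1.00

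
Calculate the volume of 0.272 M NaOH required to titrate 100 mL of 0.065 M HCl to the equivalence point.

At equivalence: moles acid = moles base. moles HCl = 0.065 × 100/1000 = 0.0065 mol. V_base = moles / 0.272 × 1000 = 23.9 mL.

V_{base} = 23.9 mL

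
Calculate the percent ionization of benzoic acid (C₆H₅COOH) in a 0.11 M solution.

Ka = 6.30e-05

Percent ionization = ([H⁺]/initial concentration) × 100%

Using Ka equilibrium: x² + Ka×x - Ka×C = 0. Solving: [H⁺] = 2.6012e-03. Percent = (2.6012e-03/0.11) × 100

Percent ionization = 2.36%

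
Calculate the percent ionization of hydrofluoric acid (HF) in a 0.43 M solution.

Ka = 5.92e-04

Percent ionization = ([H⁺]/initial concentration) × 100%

Using Ka equilibrium: x² + Ka×x - Ka×C = 0. Solving: [H⁺] = 1.5662e-02. Percent = (1.5662e-02/0.43) × 100

Percent ionization = 3.64%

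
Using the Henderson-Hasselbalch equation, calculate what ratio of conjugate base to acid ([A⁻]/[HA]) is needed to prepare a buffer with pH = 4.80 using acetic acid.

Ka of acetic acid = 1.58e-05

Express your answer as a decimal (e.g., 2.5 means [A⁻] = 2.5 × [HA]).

pKa = -log(1.58e-05) = 4.8013. pH = pKa + log([A⁻]/[HA]), so log([A⁻]/[HA]) = pH − pKa = 4.80 − 4.8013 = -0.0013. [A⁻]/[HA] = 10^(-0.0013) = 0.997

[A⁻]/[HA] = 0.997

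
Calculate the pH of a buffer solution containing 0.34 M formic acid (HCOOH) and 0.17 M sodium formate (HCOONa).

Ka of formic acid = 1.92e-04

pKa = -log(1.92e-04) = 3.72. pH = pKa + log([A⁻]/[HA]) = 3.72 + log(0.17/0.34)

pH = 3.42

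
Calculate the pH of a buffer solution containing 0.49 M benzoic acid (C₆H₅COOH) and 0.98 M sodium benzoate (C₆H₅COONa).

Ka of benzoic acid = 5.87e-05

pKa = -log(5.87e-05) = 4.23. pH = pKa + log([A⁻]/[HA]) = 4.23 + log(0.98/0.49)

pH = 4.53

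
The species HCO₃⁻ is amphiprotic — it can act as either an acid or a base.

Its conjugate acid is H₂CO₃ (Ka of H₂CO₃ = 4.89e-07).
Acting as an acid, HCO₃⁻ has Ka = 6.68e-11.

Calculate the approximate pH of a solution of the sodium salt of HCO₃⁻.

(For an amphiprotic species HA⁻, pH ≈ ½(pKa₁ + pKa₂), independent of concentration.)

pKa₁ = -log(4.89e-07) = 6.31; pKa₂ = -log(6.68e-11) = 10.18. For an amphiprotic species, pH ≈ ½(pKa₁ + pKa₂) = ½(6.31 + 10.18) = 8.24.

pH = 8.24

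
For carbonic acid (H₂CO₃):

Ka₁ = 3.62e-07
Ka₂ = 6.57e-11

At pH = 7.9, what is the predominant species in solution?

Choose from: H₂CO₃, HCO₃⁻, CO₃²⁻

pKa₁ = 6.44, pKa₂ = 10.18. For a polyprotic acid the predominant species crosses at each pKa: below pKa_n the protonated form dominates, above it the deprotonated form does. At pH = 7.9, the predominant species is HCO₃⁻.

HCO₃⁻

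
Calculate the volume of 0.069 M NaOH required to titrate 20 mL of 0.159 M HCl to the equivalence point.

At equivalence: moles acid = moles base. moles HCl = 0.159 × 20/1000 = 0.00318 mol. V_base = moles / 0.069 × 1000 = 46.1 mL.

V_{base} = 46.1 mL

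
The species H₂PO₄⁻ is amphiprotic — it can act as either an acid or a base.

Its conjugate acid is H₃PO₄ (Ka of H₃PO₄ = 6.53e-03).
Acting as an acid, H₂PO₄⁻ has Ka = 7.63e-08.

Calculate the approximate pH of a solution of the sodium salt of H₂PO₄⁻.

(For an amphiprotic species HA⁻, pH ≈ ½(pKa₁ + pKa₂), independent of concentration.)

pKa₁ = -log(6.53e-03) = 2.19; pKa₂ = -log(7.63e-08) = 7.12. For an amphiprotic species, pH ≈ ½(pKa₁ + pKa₂) = ½(2.19 + 7.12) = 4.65.

pH = 4.65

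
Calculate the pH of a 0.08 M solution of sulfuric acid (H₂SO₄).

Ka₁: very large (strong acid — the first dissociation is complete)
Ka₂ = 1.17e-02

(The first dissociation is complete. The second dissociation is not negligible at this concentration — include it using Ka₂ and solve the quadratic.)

First dissociation is complete: [H⁺]₀ = [HSO₄⁻]₀ = C = 0.08 M. Second dissociation HSO₄⁻ ⇌ H⁺ + SO₄²⁻: let x = [SO₄²⁻]. Ka₂ = (C + x)·x / (C − x) = 1.17e-02 → x² + (C + Ka₂)·x − Ka₂·C = 0 → x² + 0.09170·x − 9.360e-04 = 0. x = (−0.09170 + √(0.09170² + 4 × 9.360e-04)) / 2 = 9.2701e-03 M. [H⁺] = C + x = 0.08 + 9.2701e-03 = 8.9270e-02 M. pH = -log(8.9270e-02) = 1.05.

pH = 1.05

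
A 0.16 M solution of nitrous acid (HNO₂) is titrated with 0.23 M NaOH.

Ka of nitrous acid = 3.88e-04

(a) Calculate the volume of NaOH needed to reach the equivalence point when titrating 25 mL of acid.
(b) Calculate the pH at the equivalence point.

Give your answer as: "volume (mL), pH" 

moles acid = 0.16 × 25/1000 = 0.004 mol; V_base = moles/0.23 × 1000 = 17.4 mL. At equivalence only the conjugate base is present: [A⁻] = 0.004/0.042 = 9.4359e-02 M. Kb = Kw/Ka = 2.58e-11; [OH⁻] = √(Kb × [A⁻]) = 1.5595e-06; pOH = 5.81; pH = 14 - pOH = 8.19.

V = 17.4 mL, pH = 8.19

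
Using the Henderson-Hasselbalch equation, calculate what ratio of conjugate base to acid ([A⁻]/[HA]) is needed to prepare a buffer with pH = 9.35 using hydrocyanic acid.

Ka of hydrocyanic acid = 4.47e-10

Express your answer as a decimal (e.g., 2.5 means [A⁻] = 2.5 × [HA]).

pKa = -log(4.47e-10) = 9.3497. pH = pKa + log([A⁻]/[HA]), so log([A⁻]/[HA]) = pH − pKa = 9.35 − 9.3497 = 0.0003. [A⁻]/[HA] = 10^(0.0003) = 1.00

[A⁻]/[HA] = 1.00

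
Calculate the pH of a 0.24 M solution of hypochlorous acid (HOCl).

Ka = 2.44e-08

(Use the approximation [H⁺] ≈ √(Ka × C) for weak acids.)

[H⁺] = √(Ka × C) = √(2.44e-08 × 0.24) = 7.6525e-05. pH = -log(7.6525e-05)

pH = 4.12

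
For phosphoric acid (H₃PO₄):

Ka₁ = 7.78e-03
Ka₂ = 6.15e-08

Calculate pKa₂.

pKa₂ = -log(Ka₂) = -log(6.15e-08) = 7.21.

pK_{a2} = 7.21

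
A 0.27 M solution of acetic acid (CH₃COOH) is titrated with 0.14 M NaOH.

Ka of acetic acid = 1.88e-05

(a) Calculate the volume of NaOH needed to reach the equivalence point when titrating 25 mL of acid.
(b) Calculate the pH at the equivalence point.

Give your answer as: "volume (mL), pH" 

moles acid = 0.27 × 25/1000 = 0.00675 mol; V_base = moles/0.14 × 1000 = 48.2 mL. At equivalence only the conjugate base is present: [A⁻] = 0.00675/0.073 = 9.2195e-02 M. Kb = Kw/Ka = 5.32e-10; [OH⁻] = √(Kb × [A⁻]) = 7.0029e-06; pOH = 5.15; pH = 14 - pOH = 8.85.

V = 48.2 mL, pH = 8.85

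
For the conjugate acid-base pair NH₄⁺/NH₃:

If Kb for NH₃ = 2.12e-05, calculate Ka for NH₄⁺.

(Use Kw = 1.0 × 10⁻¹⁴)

For a conjugate pair Ka × Kb = Kw, so Ka = Kw/Kb = 1.0 × 10⁻¹⁴ / 2.12e-05 = 4.72e-10.

K_a = 4.72e-10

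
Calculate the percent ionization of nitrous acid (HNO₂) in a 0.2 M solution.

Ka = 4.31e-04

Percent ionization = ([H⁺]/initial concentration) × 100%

Using Ka equilibrium: x² + Ka×x - Ka×C = 0. Solving: [H⁺] = 9.0714e-03. Percent = (9.0714e-03/0.2) × 100

Percent ionization = 4.54%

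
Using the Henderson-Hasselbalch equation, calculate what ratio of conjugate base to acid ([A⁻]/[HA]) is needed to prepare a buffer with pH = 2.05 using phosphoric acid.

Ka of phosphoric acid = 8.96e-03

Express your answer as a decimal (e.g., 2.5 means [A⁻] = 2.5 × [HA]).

pKa = -log(8.96e-03) = 2.0477. pH = pKa + log([A⁻]/[HA]), so log([A⁻]/[HA]) = pH − pKa = 2.05 − 2.0477 = 0.0023. [A⁻]/[HA] = 10^(0.0023) = 1.01

[A⁻]/[HA] = 1.01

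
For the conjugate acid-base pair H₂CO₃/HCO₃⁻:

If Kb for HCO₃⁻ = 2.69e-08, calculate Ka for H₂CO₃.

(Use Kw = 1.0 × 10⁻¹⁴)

For a conjugate pair Ka × Kb = Kw, so Ka = Kw/Kb = 1.0 × 10⁻¹⁴ / 2.69e-08 = 3.72e-07.

K_a = 3.72e-07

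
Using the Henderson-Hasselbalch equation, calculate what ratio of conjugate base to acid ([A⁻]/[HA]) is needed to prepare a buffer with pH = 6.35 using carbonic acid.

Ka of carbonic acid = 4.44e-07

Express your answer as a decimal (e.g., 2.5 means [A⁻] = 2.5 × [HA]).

pKa = -log(4.44e-07) = 6.3526. pH = pKa + log([A⁻]/[HA]), so log([A⁻]/[HA]) = pH − pKa = 6.35 − 6.3526 = -0.0026. [A⁻]/[HA] = 10^(-0.0026) = 0.994

[A⁻]/[HA] = 0.994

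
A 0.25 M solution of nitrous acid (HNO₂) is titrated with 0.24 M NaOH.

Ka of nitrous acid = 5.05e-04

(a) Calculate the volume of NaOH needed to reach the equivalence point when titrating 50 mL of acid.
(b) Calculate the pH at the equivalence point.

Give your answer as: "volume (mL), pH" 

moles acid = 0.25 × 50/1000 = 0.0125 mol; V_base = moles/0.24 × 1000 = 52.1 mL. At equivalence only the conjugate base is present: [A⁻] = 0.0125/0.102 = 1.2245e-01 M. Kb = Kw/Ka = 1.98e-11; [OH⁻] = √(Kb × [A⁻]) = 1.5572e-06; pOH = 5.81; pH = 14 - pOH = 8.19.

V = 52.1 mL, pH = 8.19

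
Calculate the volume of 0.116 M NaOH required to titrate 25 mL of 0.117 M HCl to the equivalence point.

At equivalence: moles acid = moles base. moles HCl = 0.117 × 25/1000 = 0.002925 mol. V_base = moles / 0.116 × 1000 = 25.2 mL.

V_{base} = 25.2 mL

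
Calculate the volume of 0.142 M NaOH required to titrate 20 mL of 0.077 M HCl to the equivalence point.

At equivalence: moles acid = moles base. moles HCl = 0.077 × 20/1000 = 0.00154 mol. V_base = moles / 0.142 × 1000 = 10.8 mL.

V_{base} = 10.8 mL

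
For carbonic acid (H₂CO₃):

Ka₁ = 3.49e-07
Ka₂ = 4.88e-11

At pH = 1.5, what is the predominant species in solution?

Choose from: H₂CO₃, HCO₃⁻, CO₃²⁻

pKa₁ = 6.46, pKa₂ = 10.31. For a polyprotic acid the predominant species crosses at each pKa: below pKa_n the protonated form dominates, above it the deprotonated form does. At pH = 1.5, the predominant species is H₂CO₃.

H₂CO₃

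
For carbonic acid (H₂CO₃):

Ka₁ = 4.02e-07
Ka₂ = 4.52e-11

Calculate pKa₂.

pKa₂ = -log(Ka₂) = -log(4.52e-11) = 10.34.

pK_{a2} = 10.34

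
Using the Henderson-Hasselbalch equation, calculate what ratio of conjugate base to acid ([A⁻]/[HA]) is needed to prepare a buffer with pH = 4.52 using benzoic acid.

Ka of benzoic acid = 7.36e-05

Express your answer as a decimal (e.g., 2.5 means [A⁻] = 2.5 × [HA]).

pKa = -log(7.36e-05) = 4.1331. pH = pKa + log([A⁻]/[HA]), so log([A⁻]/[HA]) = pH − pKa = 4.52 − 4.1331 = 0.3869. [A⁻]/[HA] = 10^(0.3869) = 2.44

[A⁻]/[HA] = 2.44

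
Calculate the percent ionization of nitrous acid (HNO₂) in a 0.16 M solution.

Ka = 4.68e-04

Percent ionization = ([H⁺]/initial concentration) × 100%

Using Ka equilibrium: x² + Ka×x - Ka×C = 0. Solving: [H⁺] = 8.4225e-03. Percent = (8.4225e-03/0.16) × 100

Percent ionization = 5.26%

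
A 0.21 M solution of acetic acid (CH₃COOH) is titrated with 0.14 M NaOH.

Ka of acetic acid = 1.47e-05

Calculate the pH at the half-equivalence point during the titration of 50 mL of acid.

At half-equivalence [HA] = [A⁻], so Henderson-Hasselbalch gives pH = pKa = -log(1.47e-05) = 4.83.

pH = pKa = 4.83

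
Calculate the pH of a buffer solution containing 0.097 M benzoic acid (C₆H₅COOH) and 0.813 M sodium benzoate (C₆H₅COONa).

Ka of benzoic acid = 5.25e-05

pKa = -log(5.25e-05) = 4.28. pH = pKa + log([A⁻]/[HA]) = 4.28 + log(0.813/0.097)

pH = 5.20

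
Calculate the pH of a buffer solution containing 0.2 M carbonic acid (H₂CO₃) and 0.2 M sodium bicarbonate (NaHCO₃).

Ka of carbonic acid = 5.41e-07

pKa = -log(5.41e-07) = 6.27. pH = pKa + log([A⁻]/[HA]) = 6.27 + log(0.2/0.2)

pH = 6.27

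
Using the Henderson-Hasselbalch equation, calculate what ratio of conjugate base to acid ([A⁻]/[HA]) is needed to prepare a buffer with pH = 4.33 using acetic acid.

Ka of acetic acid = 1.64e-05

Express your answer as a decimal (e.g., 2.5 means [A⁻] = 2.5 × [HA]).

pKa = -log(1.64e-05) = 4.7852. pH = pKa + log([A⁻]/[HA]), so log([A⁻]/[HA]) = pH − pKa = 4.33 − 4.7852 = -0.4552. [A⁻]/[HA] = 10^(-0.4552) = 0.351

[A⁻]/[HA] = 0.351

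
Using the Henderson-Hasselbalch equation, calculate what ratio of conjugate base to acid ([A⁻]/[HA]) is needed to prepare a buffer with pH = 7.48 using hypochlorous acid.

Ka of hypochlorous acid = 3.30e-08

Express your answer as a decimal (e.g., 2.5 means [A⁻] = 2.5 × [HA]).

pKa = -log(3.30e-08) = 7.4815. pH = pKa + log([A⁻]/[HA]), so log([A⁻]/[HA]) = pH − pKa = 7.48 − 7.4815 = -0.0015. [A⁻]/[HA] = 10^(-0.0015) = 0.997

[A⁻]/[HA] = 0.997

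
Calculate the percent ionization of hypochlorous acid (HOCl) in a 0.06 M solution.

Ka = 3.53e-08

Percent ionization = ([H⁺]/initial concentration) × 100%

Using Ka equilibrium: x² + Ka×x - Ka×C = 0. Solving: [H⁺] = 4.6004e-05. Percent = (4.6004e-05/0.06) × 100

Percent ionization = 0.0767%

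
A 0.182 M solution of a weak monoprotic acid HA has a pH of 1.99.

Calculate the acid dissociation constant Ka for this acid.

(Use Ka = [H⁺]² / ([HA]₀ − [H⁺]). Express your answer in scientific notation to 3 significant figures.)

[H⁺] = 10^(−pH) = 10^(−1.99) = 1.023e-02 M. For HA ⇌ H⁺ + A⁻, Ka = [H⁺][A⁻]/[HA] = [H⁺]² / ([HA]₀ − [H⁺]) = (1.023e-02)² / (0.182 − 1.023e-02) = 6.10e-04.

K_a = 6.10e-04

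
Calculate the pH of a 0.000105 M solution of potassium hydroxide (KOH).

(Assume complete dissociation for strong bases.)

[OH⁻] = 0.000105 M for strong base. pOH = -log[OH⁻] = 3.98, pH = 14 - pOH

pH = 10.02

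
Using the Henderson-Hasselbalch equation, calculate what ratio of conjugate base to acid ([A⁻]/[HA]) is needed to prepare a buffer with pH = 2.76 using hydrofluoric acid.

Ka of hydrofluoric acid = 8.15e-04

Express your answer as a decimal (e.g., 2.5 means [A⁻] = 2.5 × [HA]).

pKa = -log(8.15e-04) = 3.0888. pH = pKa + log([A⁻]/[HA]), so log([A⁻]/[HA]) = pH − pKa = 2.76 − 3.0888 = -0.3288. [A⁻]/[HA] = 10^(-0.3288) = 0.469

[A⁻]/[HA] = 0.469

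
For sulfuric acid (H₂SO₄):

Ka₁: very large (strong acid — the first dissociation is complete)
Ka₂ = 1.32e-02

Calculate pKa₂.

pKa₂ = -log(Ka₂) = -log(1.32e-02) = 1.88.

pK_{a2} = 1.88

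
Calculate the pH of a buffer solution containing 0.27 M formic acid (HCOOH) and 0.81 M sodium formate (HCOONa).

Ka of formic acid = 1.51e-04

pKa = -log(1.51e-04) = 3.82. pH = pKa + log([A⁻]/[HA]) = 3.82 + log(0.81/0.27)

pH = 4.30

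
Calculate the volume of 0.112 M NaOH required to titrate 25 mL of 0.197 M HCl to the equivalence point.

At equivalence: moles acid = moles base. moles HCl = 0.197 × 25/1000 = 0.004925 mol. V_base = moles / 0.112 × 1000 = 44.0 mL.

V_{base} = 44.0 mL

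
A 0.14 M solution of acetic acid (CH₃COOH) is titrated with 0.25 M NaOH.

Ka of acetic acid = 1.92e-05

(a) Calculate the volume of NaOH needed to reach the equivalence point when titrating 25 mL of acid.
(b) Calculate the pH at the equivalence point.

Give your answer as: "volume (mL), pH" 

moles acid = 0.14 × 25/1000 = 0.0035 mol; V_base = moles/0.25 × 1000 = 14.0 mL. At equivalence only the conjugate base is present: [A⁻] = 0.0035/0.039 = 8.9744e-02 M. Kb = Kw/Ka = 5.21e-10; [OH⁻] = √(Kb × [A⁻]) = 6.8368e-06; pOH = 5.17; pH = 14 - pOH = 8.83.

V = 14.0 mL, pH = 8.83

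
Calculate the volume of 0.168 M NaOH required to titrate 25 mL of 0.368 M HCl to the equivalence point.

At equivalence: moles acid = moles base. moles HCl = 0.368 × 25/1000 = 0.0092 mol. V_base = moles / 0.168 × 1000 = 54.8 mL.

V_{base} = 54.8 mL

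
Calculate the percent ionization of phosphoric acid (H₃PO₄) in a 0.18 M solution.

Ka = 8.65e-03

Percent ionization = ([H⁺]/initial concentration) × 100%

Using Ka equilibrium: x² + Ka×x - Ka×C = 0. Solving: [H⁺] = 3.5370e-02. Percent = (3.5370e-02/0.18) × 100

Percent ionization = 19.7%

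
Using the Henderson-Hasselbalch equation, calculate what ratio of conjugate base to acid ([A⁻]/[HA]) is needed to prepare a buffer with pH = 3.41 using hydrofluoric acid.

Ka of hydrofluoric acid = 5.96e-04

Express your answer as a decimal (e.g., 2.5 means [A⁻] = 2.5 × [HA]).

pKa = -log(5.96e-04) = 3.2248. pH = pKa + log([A⁻]/[HA]), so log([A⁻]/[HA]) = pH − pKa = 3.41 − 3.2248 = 0.1852. [A⁻]/[HA] = 10^(0.1852) = 1.53

[A⁻]/[HA] = 1.53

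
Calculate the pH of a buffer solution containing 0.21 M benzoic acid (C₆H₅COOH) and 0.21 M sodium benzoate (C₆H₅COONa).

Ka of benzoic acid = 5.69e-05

pKa = -log(5.69e-05) = 4.24. pH = pKa + log([A⁻]/[HA]) = 4.24 + log(0.21/0.21)

pH = 4.24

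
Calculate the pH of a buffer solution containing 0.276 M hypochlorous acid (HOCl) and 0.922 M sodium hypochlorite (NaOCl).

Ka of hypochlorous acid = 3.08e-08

pKa = -log(3.08e-08) = 7.51. pH = pKa + log([A⁻]/[HA]) = 7.51 + log(0.922/0.276)

pH = 8.04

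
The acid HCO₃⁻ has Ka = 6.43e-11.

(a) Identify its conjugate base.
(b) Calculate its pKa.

(a) The conjugate base is formed by removing one H⁺ from HCO₃⁻, giving CO₃²⁻. (b) pKa = -log(Ka) = -log(6.43e-11) = 10.19.

Conjugate base: CO₃²⁻; pK_a = 10.19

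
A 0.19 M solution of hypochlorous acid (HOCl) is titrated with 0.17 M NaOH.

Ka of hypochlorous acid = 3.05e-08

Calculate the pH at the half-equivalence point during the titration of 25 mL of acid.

At half-equivalence [HA] = [A⁻], so Henderson-Hasselbalch gives pH = pKa = -log(3.05e-08) = 7.52.

pH = pKa = 7.52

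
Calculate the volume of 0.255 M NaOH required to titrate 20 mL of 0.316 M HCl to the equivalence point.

At equivalence: moles acid = moles base. moles HCl = 0.316 × 20/1000 = 0.00632 mol. V_base = moles / 0.255 × 1000 = 24.8 mL.

V_{base} = 24.8 mL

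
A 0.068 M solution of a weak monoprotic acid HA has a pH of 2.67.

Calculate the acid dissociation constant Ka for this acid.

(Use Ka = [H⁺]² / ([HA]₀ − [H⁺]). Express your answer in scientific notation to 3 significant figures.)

[H⁺] = 10^(−pH) = 10^(−2.67) = 2.138e-03 M. For HA ⇌ H⁺ + A⁻, Ka = [H⁺][A⁻]/[HA] = [H⁺]² / ([HA]₀ − [H⁺]) = (2.138e-03)² / (0.068 − 2.138e-03) = 6.94e-05.

K_a = 6.94e-05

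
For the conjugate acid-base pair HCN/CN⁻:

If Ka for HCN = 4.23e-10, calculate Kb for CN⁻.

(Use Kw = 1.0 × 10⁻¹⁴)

For a conjugate pair Ka × Kb = Kw, so Kb = Kw/Ka = 1.0 × 10⁻¹⁴ / 4.23e-10 = 2.36e-05.

K_b = 2.36e-05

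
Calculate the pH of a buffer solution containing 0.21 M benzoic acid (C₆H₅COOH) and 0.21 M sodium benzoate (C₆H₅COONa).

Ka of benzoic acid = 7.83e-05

pKa = -log(7.83e-05) = 4.11. pH = pKa + log([A⁻]/[HA]) = 4.11 + log(0.21/0.21)

pH = 4.11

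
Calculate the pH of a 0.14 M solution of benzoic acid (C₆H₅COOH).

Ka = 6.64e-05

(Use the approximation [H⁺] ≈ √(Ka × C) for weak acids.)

[H⁺] = √(Ka × C) = √(6.64e-05 × 0.14) = 3.0489e-03. pH = -log(3.0489e-03)

pH = 2.52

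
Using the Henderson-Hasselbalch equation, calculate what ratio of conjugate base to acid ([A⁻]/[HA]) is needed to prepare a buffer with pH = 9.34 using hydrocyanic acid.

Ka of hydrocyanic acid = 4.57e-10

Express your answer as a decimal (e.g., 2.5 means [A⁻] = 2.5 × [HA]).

pKa = -log(4.57e-10) = 9.3401. pH = pKa + log([A⁻]/[HA]), so log([A⁻]/[HA]) = pH − pKa = 9.34 − 9.3401 = -0.0001. [A⁻]/[HA] = 10^(-0.0001) = 1.00

[A⁻]/[HA] = 1.00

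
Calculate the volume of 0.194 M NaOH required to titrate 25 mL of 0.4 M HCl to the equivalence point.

At equivalence: moles acid = moles base. moles HCl = 0.4 × 25/1000 = 0.01 mol. V_base = moles / 0.194 × 1000 = 51.5 mL.

V_{base} = 51.5 mL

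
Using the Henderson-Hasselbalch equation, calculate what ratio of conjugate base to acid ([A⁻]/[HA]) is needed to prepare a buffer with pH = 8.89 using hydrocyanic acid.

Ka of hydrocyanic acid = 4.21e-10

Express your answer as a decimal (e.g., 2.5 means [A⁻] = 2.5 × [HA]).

pKa = -log(4.21e-10) = 9.3757. pH = pKa + log([A⁻]/[HA]), so log([A⁻]/[HA]) = pH − pKa = 8.89 − 9.3757 = -0.4857. [A⁻]/[HA] = 10^(-0.4857) = 0.327

[A⁻]/[HA] = 0.327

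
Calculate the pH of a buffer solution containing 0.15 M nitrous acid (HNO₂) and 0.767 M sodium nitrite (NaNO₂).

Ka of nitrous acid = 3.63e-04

pKa = -log(3.63e-04) = 3.44. pH = pKa + log([A⁻]/[HA]) = 3.44 + log(0.767/0.15)

pH = 4.15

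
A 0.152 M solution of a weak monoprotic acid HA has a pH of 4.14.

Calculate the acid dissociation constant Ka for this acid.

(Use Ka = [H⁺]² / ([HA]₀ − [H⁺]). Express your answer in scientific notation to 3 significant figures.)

[H⁺] = 10^(−pH) = 10^(−4.14) = 7.244e-05 M. For HA ⇌ H⁺ + A⁻, Ka = [H⁺][A⁻]/[HA] = [H⁺]² / ([HA]₀ − [H⁺]) = (7.244e-05)² / (0.152 − 7.244e-05) = 3.45e-08.

K_a = 3.45e-08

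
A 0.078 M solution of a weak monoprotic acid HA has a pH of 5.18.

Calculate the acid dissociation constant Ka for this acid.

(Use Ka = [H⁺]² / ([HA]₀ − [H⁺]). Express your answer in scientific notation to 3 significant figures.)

[H⁺] = 10^(−pH) = 10^(−5.18) = 6.607e-06 M. For HA ⇌ H⁺ + A⁻, Ka = [H⁺][A⁻]/[HA] = [H⁺]² / ([HA]₀ − [H⁺]) = (6.607e-06)² / (0.078 − 6.607e-06) = 5.60e-10.

K_a = 5.60e-10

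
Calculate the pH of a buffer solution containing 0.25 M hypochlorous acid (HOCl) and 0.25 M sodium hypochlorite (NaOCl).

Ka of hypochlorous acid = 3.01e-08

pKa = -log(3.01e-08) = 7.52. pH = pKa + log([A⁻]/[HA]) = 7.52 + log(0.25/0.25)

pH = 7.52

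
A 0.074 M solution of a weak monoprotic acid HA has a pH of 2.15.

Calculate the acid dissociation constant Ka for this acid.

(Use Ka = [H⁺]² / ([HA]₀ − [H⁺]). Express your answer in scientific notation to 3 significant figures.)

[H⁺] = 10^(−pH) = 10^(−2.15) = 7.079e-03 M. For HA ⇌ H⁺ + A⁻, Ka = [H⁺][A⁻]/[HA] = [H⁺]² / ([HA]₀ − [H⁺]) = (7.079e-03)² / (0.074 − 7.079e-03) = 7.49e-04.

K_a = 7.49e-04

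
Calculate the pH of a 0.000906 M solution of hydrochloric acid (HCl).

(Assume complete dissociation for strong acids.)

[H⁺] = 0.000906 M for strong acid. pH = -log[H⁺] = -log(0.000906)

pH = 3.04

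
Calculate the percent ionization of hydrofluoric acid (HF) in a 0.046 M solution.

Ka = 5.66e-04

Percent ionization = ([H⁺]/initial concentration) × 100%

Using Ka equilibrium: x² + Ka×x - Ka×C = 0. Solving: [H⁺] = 4.8274e-03. Percent = (4.8274e-03/0.046) × 100

Percent ionization = 10.5%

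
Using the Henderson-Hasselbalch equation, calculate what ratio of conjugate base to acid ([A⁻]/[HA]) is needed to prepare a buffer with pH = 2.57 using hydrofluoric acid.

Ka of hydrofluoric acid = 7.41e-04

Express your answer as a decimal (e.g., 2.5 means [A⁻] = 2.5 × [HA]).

pKa = -log(7.41e-04) = 3.1302. pH = pKa + log([A⁻]/[HA]), so log([A⁻]/[HA]) = pH − pKa = 2.57 − 3.1302 = -0.5602. [A⁻]/[HA] = 10^(-0.5602) = 0.275

[A⁻]/[HA] = 0.275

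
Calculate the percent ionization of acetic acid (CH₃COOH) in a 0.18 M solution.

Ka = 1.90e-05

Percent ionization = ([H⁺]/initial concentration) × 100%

Using Ka equilibrium: x² + Ka×x - Ka×C = 0. Solving: [H⁺] = 1.8398e-03. Percent = (1.8398e-03/0.18) × 100

Percent ionization = 1.02%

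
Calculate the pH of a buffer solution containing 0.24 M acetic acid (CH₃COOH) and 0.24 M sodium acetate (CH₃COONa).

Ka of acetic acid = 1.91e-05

pKa = -log(1.91e-05) = 4.72. pH = pKa + log([A⁻]/[HA]) = 4.72 + log(0.24/0.24)

pH = 4.72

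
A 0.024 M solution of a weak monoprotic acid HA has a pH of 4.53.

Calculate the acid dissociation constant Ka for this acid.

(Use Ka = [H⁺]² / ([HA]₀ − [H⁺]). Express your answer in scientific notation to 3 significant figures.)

[H⁺] = 10^(−pH) = 10^(−4.53) = 2.951e-05 M. For HA ⇌ H⁺ + A⁻, Ka = [H⁺][A⁻]/[HA] = [H⁺]² / ([HA]₀ − [H⁺]) = (2.951e-05)² / (0.024 − 2.951e-05) = 3.63e-08.

K_a = 3.63e-08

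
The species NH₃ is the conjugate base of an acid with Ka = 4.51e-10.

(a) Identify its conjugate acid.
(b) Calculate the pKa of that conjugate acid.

(a) The conjugate acid is formed by adding one H⁺ to NH₃, giving NH₄⁺. (b) pKa = -log(Ka) = -log(4.51e-10) = 9.35.

Conjugate acid: NH₄⁺; pK_a = 9.35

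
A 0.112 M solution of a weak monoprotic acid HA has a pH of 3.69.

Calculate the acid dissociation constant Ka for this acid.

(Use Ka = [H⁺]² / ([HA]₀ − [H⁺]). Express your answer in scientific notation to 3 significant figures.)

[H⁺] = 10^(−pH) = 10^(−3.69) = 2.042e-04 M. For HA ⇌ H⁺ + A⁻, Ka = [H⁺][A⁻]/[HA] = [H⁺]² / ([HA]₀ − [H⁺]) = (2.042e-04)² / (0.112 − 2.042e-04) = 3.73e-07.

K_a = 3.73e-07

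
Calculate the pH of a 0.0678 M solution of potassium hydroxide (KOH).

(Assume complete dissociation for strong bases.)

[OH⁻] = 0.0678 M for strong base. pOH = -log[OH⁻] = 1.17, pH = 14 - pOH

pH = 12.83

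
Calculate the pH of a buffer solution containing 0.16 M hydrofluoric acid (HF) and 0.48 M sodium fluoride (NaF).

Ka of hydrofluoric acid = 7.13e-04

pKa = -log(7.13e-04) = 3.15. pH = pKa + log([A⁻]/[HA]) = 3.15 + log(0.48/0.16)

pH = 3.62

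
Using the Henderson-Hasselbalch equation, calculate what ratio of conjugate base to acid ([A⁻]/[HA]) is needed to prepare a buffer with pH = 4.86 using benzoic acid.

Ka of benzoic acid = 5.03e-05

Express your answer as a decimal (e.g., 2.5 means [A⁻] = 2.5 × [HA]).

pKa = -log(5.03e-05) = 4.2984. pH = pKa + log([A⁻]/[HA]), so log([A⁻]/[HA]) = pH − pKa = 4.86 − 4.2984 = 0.5616. [A⁻]/[HA] = 10^(0.5616) = 3.64

[A⁻]/[HA] = 3.64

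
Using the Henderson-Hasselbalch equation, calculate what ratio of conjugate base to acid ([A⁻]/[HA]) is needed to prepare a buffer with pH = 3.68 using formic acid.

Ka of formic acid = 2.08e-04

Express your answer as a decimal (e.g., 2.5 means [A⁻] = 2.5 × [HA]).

pKa = -log(2.08e-04) = 3.6819. pH = pKa + log([A⁻]/[HA]), so log([A⁻]/[HA]) = pH − pKa = 3.68 − 3.6819 = -0.0019. [A⁻]/[HA] = 10^(-0.0019) = 0.996

[A⁻]/[HA] = 0.996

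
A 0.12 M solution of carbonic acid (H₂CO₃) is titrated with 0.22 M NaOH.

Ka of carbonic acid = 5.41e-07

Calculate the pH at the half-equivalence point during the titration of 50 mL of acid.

At half-equivalence [HA] = [A⁻], so Henderson-Hasselbalch gives pH = pKa = -log(5.41e-07) = 6.27.

pH = pKa = 6.27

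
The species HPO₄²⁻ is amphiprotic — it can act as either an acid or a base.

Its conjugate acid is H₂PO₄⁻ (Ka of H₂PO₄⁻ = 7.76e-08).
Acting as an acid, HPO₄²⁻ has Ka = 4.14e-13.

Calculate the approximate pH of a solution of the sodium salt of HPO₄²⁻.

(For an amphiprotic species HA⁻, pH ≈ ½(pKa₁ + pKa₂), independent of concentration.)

pKa₁ = -log(7.76e-08) = 7.11; pKa₂ = -log(4.14e-13) = 12.38. For an amphiprotic species, pH ≈ ½(pKa₁ + pKa₂) = ½(7.11 + 12.38) = 9.75.

pH = 9.75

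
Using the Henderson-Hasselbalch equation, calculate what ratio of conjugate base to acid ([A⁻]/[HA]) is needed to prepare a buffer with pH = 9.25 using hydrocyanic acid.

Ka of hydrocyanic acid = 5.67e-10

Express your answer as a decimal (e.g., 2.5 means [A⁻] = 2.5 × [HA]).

pKa = -log(5.67e-10) = 9.2464. pH = pKa + log([A⁻]/[HA]), so log([A⁻]/[HA]) = pH − pKa = 9.25 − 9.2464 = 0.0036. [A⁻]/[HA] = 10^(0.0036) = 1.01

[A⁻]/[HA] = 1.01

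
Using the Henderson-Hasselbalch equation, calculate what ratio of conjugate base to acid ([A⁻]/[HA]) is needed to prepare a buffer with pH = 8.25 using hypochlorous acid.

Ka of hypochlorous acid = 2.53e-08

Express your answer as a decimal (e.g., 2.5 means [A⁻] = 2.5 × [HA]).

pKa = -log(2.53e-08) = 7.5969. pH = pKa + log([A⁻]/[HA]), so log([A⁻]/[HA]) = pH − pKa = 8.25 − 7.5969 = 0.6531. [A⁻]/[HA] = 10^(0.6531) = 4.50

[A⁻]/[HA] = 4.50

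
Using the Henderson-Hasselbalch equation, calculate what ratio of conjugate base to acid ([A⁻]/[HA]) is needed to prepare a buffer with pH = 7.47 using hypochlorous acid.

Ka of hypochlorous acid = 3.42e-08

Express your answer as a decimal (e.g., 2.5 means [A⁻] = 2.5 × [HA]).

pKa = -log(3.42e-08) = 7.4660. pH = pKa + log([A⁻]/[HA]), so log([A⁻]/[HA]) = pH − pKa = 7.47 − 7.4660 = 0.0040. [A⁻]/[HA] = 10^(0.0040) = 1.01

[A⁻]/[HA] = 1.01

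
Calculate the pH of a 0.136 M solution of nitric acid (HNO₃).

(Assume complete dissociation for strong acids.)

[H⁺] = 0.136 M for strong acid. pH = -log[H⁺] = -log(0.136)

pH = 0.87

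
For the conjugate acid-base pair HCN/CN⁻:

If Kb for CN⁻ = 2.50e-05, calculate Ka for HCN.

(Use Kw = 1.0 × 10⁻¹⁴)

For a conjugate pair Ka × Kb = Kw, so Ka = Kw/Kb = 1.0 × 10⁻¹⁴ / 2.50e-05 = 4.00e-10.

K_a = 4.00e-10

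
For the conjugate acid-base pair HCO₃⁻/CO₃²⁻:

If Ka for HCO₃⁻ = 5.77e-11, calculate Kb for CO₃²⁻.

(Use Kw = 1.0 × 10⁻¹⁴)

For a conjugate pair Ka × Kb = Kw, so Kb = Kw/Ka = 1.0 × 10⁻¹⁴ / 5.77e-11 = 1.73e-04.

K_b = 1.73e-04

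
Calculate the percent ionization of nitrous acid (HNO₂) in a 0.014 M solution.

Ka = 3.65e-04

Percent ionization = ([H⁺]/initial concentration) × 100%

Using Ka equilibrium: x² + Ka×x - Ka×C = 0. Solving: [H⁺] = 2.0854e-03. Percent = (2.0854e-03/0.014) × 100

Percent ionization = 14.9%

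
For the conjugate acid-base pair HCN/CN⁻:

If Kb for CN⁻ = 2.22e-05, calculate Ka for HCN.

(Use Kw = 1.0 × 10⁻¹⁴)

For a conjugate pair Ka × Kb = Kw, so Ka = Kw/Kb = 1.0 × 10⁻¹⁴ / 2.22e-05 = 4.50e-10.

K_a = 4.50e-10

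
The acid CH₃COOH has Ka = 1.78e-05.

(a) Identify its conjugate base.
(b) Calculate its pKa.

(a) The conjugate base is formed by removing one H⁺ from CH₃COOH, giving CH₃COO⁻. (b) pKa = -log(Ka) = -log(1.78e-05) = 4.75.

Conjugate base: CH₃COO⁻; pK_a = 4.75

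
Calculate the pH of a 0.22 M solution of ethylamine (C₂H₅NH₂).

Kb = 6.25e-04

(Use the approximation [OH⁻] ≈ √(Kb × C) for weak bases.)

[OH⁻] = √(Kb × C) = √(6.25e-04 × 0.22) = 1.1726e-02. pOH = 1.93, pH = 14 - pOH

pH = 12.07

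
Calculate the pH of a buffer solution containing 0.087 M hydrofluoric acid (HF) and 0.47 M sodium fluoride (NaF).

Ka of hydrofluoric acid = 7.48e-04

pKa = -log(7.48e-04) = 3.13. pH = pKa + log([A⁻]/[HA]) = 3.13 + log(0.47/0.087)

pH = 3.86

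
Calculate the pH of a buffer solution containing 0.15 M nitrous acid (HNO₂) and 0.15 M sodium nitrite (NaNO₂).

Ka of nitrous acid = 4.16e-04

pKa = -log(4.16e-04) = 3.38. pH = pKa + log([A⁻]/[HA]) = 3.38 + log(0.15/0.15)

pH = 3.38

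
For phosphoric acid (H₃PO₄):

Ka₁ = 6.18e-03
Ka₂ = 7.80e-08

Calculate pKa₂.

pKa₂ = -log(Ka₂) = -log(7.80e-08) = 7.11.

pK_{a2} = 7.11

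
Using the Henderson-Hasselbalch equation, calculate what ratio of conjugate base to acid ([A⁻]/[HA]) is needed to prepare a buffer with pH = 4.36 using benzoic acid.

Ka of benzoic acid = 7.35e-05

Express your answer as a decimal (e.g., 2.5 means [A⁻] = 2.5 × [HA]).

pKa = -log(7.35e-05) = 4.1337. pH = pKa + log([A⁻]/[HA]), so log([A⁻]/[HA]) = pH − pKa = 4.36 − 4.1337 = 0.2263. [A⁻]/[HA] = 10^(0.2263) = 1.68

[A⁻]/[HA] = 1.68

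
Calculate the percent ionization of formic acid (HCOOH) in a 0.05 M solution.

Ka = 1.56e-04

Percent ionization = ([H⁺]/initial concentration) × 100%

Using Ka equilibrium: x² + Ka×x - Ka×C = 0. Solving: [H⁺] = 2.7159e-03. Percent = (2.7159e-03/0.05) × 100

Percent ionization = 5.43%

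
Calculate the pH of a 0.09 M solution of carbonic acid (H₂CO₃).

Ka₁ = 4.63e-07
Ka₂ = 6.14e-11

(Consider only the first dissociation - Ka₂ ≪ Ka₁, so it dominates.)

First dissociation dominates. From Ka₁ = [H⁺][HA⁻]/[H₂A], x² + Ka₁·x − Ka₁·C = 0 with C = 0.09 M and Ka₁ = 4.63e-07. Solving: [H⁺] = (−Ka₁ + √(Ka₁² + 4·Ka₁·C)) / 2 = 2.0390e-04 M. pH = -log(2.0390e-04) = 3.69.

pH = 3.69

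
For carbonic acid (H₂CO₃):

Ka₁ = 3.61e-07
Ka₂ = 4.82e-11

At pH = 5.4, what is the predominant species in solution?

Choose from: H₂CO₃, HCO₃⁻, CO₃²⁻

pKa₁ = 6.44, pKa₂ = 10.32. For a polyprotic acid the predominant species crosses at each pKa: below pKa_n the protonated form dominates, above it the deprotonated form does. At pH = 5.4, the predominant species is H₂CO₃.

H₂CO₃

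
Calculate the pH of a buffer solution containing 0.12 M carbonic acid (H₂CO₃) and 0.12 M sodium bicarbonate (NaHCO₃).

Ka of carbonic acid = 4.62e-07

pKa = -log(4.62e-07) = 6.34. pH = pKa + log([A⁻]/[HA]) = 6.34 + log(0.12/0.12)

pH = 6.34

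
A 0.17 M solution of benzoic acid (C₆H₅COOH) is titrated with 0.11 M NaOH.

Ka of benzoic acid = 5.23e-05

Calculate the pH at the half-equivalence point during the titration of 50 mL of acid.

At half-equivalence [HA] = [A⁻], so Henderson-Hasselbalch gives pH = pKa = -log(5.23e-05) = 4.28.

pH = pKa = 4.28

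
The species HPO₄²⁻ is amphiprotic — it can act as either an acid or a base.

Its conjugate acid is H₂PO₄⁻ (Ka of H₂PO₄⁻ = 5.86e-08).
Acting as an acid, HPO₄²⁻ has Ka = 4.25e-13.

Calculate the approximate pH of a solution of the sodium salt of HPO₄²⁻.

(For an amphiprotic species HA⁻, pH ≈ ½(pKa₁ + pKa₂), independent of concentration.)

pKa₁ = -log(5.86e-08) = 7.23; pKa₂ = -log(4.25e-13) = 12.37. For an amphiprotic species, pH ≈ ½(pKa₁ + pKa₂) = ½(7.23 + 12.37) = 9.80.

pH = 9.80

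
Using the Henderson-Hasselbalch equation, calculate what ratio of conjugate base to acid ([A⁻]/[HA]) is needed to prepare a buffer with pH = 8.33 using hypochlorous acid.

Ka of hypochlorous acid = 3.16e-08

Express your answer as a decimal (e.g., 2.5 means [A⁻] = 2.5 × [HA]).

pKa = -log(3.16e-08) = 7.5003. pH = pKa + log([A⁻]/[HA]), so log([A⁻]/[HA]) = pH − pKa = 8.33 − 7.5003 = 0.8297. [A⁻]/[HA] = 10^(0.8297) = 6.76

[A⁻]/[HA] = 6.76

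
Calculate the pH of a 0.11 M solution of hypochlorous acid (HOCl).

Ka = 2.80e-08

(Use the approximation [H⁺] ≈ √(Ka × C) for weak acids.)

[H⁺] = √(Ka × C) = √(2.80e-08 × 0.11) = 5.5498e-05. pH = -log(5.5498e-05)

pH = 4.26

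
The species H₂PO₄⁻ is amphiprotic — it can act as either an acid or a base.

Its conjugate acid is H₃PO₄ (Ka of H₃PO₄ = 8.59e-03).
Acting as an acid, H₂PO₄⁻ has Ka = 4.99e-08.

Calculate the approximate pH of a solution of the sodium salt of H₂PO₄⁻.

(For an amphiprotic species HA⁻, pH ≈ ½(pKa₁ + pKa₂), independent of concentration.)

pKa₁ = -log(8.59e-03) = 2.07; pKa₂ = -log(4.99e-08) = 7.30. For an amphiprotic species, pH ≈ ½(pKa₁ + pKa₂) = ½(2.07 + 7.30) = 4.68.

pH = 4.68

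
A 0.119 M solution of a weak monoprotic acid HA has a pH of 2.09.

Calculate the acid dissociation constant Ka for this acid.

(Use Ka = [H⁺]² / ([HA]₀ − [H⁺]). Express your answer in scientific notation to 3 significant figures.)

[H⁺] = 10^(−pH) = 10^(−2.09) = 8.128e-03 M. For HA ⇌ H⁺ + A⁻, Ka = [H⁺][A⁻]/[HA] = [H⁺]² / ([HA]₀ − [H⁺]) = (8.128e-03)² / (0.119 − 8.128e-03) = 5.96e-04.

K_a = 5.96e-04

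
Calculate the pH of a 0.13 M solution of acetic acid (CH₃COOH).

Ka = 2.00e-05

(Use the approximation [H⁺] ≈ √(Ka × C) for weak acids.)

[H⁺] = √(Ka × C) = √(2.00e-05 × 0.13) = 1.6125e-03. pH = -log(1.6125e-03)

pH = 2.79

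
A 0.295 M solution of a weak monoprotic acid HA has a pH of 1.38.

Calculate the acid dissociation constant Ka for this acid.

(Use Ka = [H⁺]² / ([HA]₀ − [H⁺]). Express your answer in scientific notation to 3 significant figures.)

[H⁺] = 10^(−pH) = 10^(−1.38) = 4.169e-02 M. For HA ⇌ H⁺ + A⁻, Ka = [H⁺][A⁻]/[HA] = [H⁺]² / ([HA]₀ − [H⁺]) = (4.169e-02)² / (0.295 − 4.169e-02) = 6.86e-03.

K_a = 6.86e-03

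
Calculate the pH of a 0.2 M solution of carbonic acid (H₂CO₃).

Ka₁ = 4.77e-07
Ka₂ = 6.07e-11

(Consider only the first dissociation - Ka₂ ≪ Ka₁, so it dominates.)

First dissociation dominates. From Ka₁ = [H⁺][HA⁻]/[H₂A], x² + Ka₁·x − Ka₁·C = 0 with C = 0.2 M and Ka₁ = 4.77e-07. Solving: [H⁺] = (−Ka₁ + √(Ka₁² + 4·Ka₁·C)) / 2 = 3.0863e-04 M. pH = -log(3.0863e-04) = 3.51.

pH = 3.51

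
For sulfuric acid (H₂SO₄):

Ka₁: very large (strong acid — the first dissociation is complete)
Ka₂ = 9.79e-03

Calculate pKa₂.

pKa₂ = -log(Ka₂) = -log(9.79e-03) = 2.01.

pK_{a2} = 2.01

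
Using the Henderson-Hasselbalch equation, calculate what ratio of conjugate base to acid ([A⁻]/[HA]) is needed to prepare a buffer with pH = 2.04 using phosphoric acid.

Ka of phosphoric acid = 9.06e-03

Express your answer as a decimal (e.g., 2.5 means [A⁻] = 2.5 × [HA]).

pKa = -log(9.06e-03) = 2.0429. pH = pKa + log([A⁻]/[HA]), so log([A⁻]/[HA]) = pH − pKa = 2.04 − 2.0429 = -0.0029. [A⁻]/[HA] = 10^(-0.0029) = 0.993

[A⁻]/[HA] = 0.993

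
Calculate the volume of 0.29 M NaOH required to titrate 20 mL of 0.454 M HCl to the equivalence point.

At equivalence: moles acid = moles base. moles HCl = 0.454 × 20/1000 = 0.00908 mol. V_base = moles / 0.29 × 1000 = 31.3 mL.

V_{base} = 31.3 mL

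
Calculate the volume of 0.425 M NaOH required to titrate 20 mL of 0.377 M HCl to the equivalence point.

At equivalence: moles acid = moles base. moles HCl = 0.377 × 20/1000 = 0.00754 mol. V_base = moles / 0.425 × 1000 = 17.7 mL.

V_{base} = 17.7 mL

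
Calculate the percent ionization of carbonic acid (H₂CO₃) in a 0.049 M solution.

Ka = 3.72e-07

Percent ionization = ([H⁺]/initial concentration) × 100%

Using Ka equilibrium: x² + Ka×x - Ka×C = 0. Solving: [H⁺] = 1.3483e-04. Percent = (1.3483e-04/0.049) × 100

Percent ionization = 0.275%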